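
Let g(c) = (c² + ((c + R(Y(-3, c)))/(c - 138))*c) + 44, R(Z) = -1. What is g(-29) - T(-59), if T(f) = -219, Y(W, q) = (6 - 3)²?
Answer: 183498/167 ≈ 1098.8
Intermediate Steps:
Y(W, q) = 9 (Y(W, q) = 3² = 9)
g(c) = 44 + c² + c*(-1 + c)/(-138 + c) (g(c) = (c² + ((c - 1)/(c - 138))*c) + 44 = (c² + ((-1 + c)/(-138 + c))*c) + 44 = (c² + c*(-1 + c)/(-138 + c)) + 44 = 44 + c² + c*(-1 + c)/(-138 + c))
g(-29) - T(-59) = (-6072 + (-29)³ - 137*(-29)² + 43*(-29))/(-138 - 29) - 1*(-219) = (-6072 - 24389 - 137*841 - 1247)/(-167) + 219 = -(-6072 - 24389 - 115217 - 1247)/167 + 219 = -1/167*(-146925) + 219 = 146925/167 + 219 = 183498/167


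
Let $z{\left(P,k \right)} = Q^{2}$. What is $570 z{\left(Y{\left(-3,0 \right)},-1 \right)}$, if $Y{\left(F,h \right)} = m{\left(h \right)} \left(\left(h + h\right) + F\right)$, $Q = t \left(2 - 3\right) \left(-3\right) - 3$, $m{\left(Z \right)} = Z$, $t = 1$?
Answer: $0$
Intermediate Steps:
$Q = 0$ ($Q = 1 \left(2 - 3\right) \left(-3\right) - 3 = 1 \left(-1\right) \left(-3\right) - 3 = \left(-1\right) \left(-3\right) - 3 = 3 - 3 = 0$)
$Y{\left(F,h \right)} = h \left(F + 2 h\right)$ ($Y{\left(F,h \right)} = h \left(\left(h + h\right) + F\right) = h \left(2 h + F\right) = h \left(F + 2 h\right)$)
$z{\left(P,k \right)} = 0$ ($z{\left(P,k \right)} = 0^{2} = 0$)
$570 z{\left(Y{\left(-3,0 \right)},-1 \right)} = 570 \cdot 0 = 0$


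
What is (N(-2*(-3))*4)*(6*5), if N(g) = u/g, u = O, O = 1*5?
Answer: 100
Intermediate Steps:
O = 5
u = 5
N(g) = 5/g
(N(-2*(-3))*4)*(6*5) = ((5/((-2*(-3))))*4)*(6*5) = ((5/6)*4)*30 = ((5*(⅙))*4)*30 = ((⅚)*4)*30 = (10/3)*30 = 100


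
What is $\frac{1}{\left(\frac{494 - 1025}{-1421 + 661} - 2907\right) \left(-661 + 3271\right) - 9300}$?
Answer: $- \frac{76}{577200729} \approx -1.3167 \cdot 10^{-7}$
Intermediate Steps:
$\frac{1}{\left(\frac{494 - 1025}{-1421 + 661} - 2907\right) \left(-661 + 3271\right) - 9300} = \frac{1}{\left(- \frac{531}{-760} - 2907\right) 2610 - 9300} = \frac{1}{\left(\left(-531\right) \left(- \frac{1}{760}\right) - 2907\right) 2610 - 9300} = \frac{1}{\left(\frac{531}{760} - 2907\right) 2610 - 9300} = \frac{1}{\left(- \frac{2208789}{760}\right) 2610 - 9300} = \frac{1}{- \frac{576493929}{76} - 9300} = \frac{1}{- \frac{577200729}{76}} = - \frac{76}{577200729}$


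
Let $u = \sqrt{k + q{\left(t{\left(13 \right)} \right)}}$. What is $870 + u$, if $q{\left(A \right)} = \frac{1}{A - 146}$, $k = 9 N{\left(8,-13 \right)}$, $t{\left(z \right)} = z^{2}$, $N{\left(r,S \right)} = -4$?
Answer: $870 + \frac{i \sqrt{19021}}{23} \approx 870.0 + 5.9964 i$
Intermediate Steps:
$k = -36$ ($k = 9 \left(-4\right) = -36$)
$q{\left(A \right)} = \frac{1}{-146 + A}$
$u = \frac{i \sqrt{19021}}{23}$ ($u = \sqrt{-36 + \frac{1}{-146 + 13^{2}}} = \sqrt{-36 + \frac{1}{-146 + 169}} = \sqrt{-36 + \frac{1}{23}} = \sqrt{- \frac{827}{23}} = \frac{i \sqrt{19021}}{23} \approx 5.9964 i$)
$870 + u = 870 + \frac{i \sqrt{19021}}{23}$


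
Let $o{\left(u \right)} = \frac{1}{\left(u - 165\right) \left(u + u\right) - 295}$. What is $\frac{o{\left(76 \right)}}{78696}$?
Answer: $- \frac{1}{1087814808} \approx -9.1927 \cdot 10^{-10}$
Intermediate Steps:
$o{\left(u \right)} = \frac{1}{-295 + 2 u \left(-165 + u\right)}$ ($o{\left(u \right)} = \frac{1}{\left(-165 + u\right) 2 u - 295} = \frac{1}{2 u \left(-165 + u\right) - 295} = \frac{1}{-295 + 2 u \left(-165 + u\right)}$)
$\frac{o{\left(76 \right)}}{78696} = \frac{1}{\left(-295 - 25080 + 2 \cdot 76^{2}\right) 78696} = \frac{1}{-295 - 25080 + 2 \cdot 5776} \cdot \frac{1}{78696} = \frac{1}{-295 - 25080 + 11552} \cdot \frac{1}{78696} = \frac{1}{-13823} \cdot \frac{1}{78696} = \left(- \frac{1}{13823}\right) \frac{1}{78696} = - \frac{1}{1087814808}$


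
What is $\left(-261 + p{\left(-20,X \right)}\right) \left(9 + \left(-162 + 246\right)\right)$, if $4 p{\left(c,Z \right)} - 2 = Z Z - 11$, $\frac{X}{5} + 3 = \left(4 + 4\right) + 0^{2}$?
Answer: $-9951$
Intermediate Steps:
$X = 25$ ($X = -15 + 5 \left(\left(4 + 4\right) + 0^{2}\right) = -15 + 5 \left(8 + 0\right) = -15 + 5 \cdot 8 = -15 + 40 = 25$)
$p{\left(c,Z \right)} = - \frac{9}{4} + \frac{Z^{2}}{4}$ ($p{\left(c,Z \right)} = \frac{1}{2} + \frac{Z Z - 11}{4} = \frac{1}{2} + \frac{Z^{2} - 11}{4} = \frac{1}{2} + \frac{-11 + Z^{2}}{4} = \frac{1}{2} + \left(- \frac{11}{4} + \frac{Z^{2}}{4}\right) = - \frac{9}{4} + \frac{Z^{2}}{4}$)
$\left(-261 + p{\left(-20,X \right)}\right) \left(9 + \left(-162 + 246\right)\right) = \left(-261 - \left(\frac{9}{4} - \frac{25^{2}}{4}\right)\right) \left(9 + \left(-162 + 246\right)\right) = \left(-261 + \left(- \frac{9}{4} + \frac{1}{4} \cdot 625\right)\right) \left(9 + 84\right) = \left(-261 + \left(- \frac{9}{4} + \frac{625}{4}\right)\right) 93 = \left(-261 + 154\right) 93 = \left(-107\right) 93 = -9951$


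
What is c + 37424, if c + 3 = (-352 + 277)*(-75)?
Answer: 43046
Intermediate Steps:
c = 5622 (c = -3 + (-352 + 277)*(-75) = -3 - 75*(-75) = -3 + 5625 = 5622)
c + 37424 = 5622 + 37424 = 43046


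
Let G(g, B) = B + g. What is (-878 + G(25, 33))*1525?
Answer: -1250500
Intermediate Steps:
(-878 + G(25, 33))*1525 = (-878 + (33 + 25))*1525 = (-878 + 58)*1525 = -820*1525 = -1250500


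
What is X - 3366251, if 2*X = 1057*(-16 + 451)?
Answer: -6272707/2 ≈ -3.1364e+6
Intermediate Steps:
X = 459795/2 (X = (1057*(-16 + 451))/2 = (1057*435)/2 = (½)*459795 = 459795/2 ≈ 2.2990e+5)
X - 3366251 = 459795/2 - 3366251 = -6272707/2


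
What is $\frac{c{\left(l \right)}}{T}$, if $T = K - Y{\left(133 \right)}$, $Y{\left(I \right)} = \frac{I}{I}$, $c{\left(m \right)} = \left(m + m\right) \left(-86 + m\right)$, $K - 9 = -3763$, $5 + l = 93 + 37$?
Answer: $- \frac{1950}{751} \approx -2.5965$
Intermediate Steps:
$l = 125$ ($l = -5 + \left(93 + 37\right) = -5 + 130 = 125$)
$K = -3754$ ($K = 9 - 3763 = -3754$)
$c{\left(m \right)} = 2 m \left(-86 + m\right)$
$Y{\left(I \right)} = 1$
$T = -3755$ ($T = -3754 - 1 = -3755$)
$\frac{c{\left(l \right)}}{T} = \frac{2 \cdot 125 \left(-86 + 125\right)}{-3755} = 2 \cdot 125 \cdot 39 \left(- \frac{1}{3755}\right) = 9750 \left(- \frac{1}{3755}\right) = - \frac{1950}{751}$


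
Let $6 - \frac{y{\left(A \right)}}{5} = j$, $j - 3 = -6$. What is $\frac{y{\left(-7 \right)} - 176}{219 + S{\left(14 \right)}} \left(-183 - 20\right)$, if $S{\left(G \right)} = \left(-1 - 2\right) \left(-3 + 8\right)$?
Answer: $\frac{26593}{204} \approx 130.36$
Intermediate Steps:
$j = -3$ ($j = 3 - 6 = -3$)
$y{\left(A \right)} = 45$ ($y{\left(A \right)} = 30 - -15 = 30 + 15 = 45$)
$S{\left(G \right)} = -15$ ($S{\left(G \right)} = \left(-3\right) 5 = -15$)
$\frac{y{\left(-7 \right)} - 176}{219 + S{\left(14 \right)}} \left(-183 - 20\right) = \frac{45 - 176}{219 - 15} \left(-183 - 20\right) = - \frac{131}{204} \left(-203\right) = \left(-131\right) \frac{1}{204} \left(-203\right) = \left(- \frac{131}{204}\right) \left(-203\right) = \frac{26593}{204}$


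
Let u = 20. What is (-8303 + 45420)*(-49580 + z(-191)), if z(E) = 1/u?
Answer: -36805180083/20 ≈ -1.8403e+9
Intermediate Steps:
z(E) = 1/20
(-8303 + 45420)*(-49580 + z(-191)) = (-8303 + 45420)*(-49580 + 1/20) = 37117*(-991599/20) = -36805180083/20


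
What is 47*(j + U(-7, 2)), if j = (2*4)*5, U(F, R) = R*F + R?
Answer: 1316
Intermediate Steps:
U(F, R) = R + F*R (U(F, R) = F*R + R = R + F*R)
j = 40 (j = 8*5 = 40)
47*(j + U(-7, 2)) = 47*(40 + 2*(1 - 7)) = 47*(40 + 2*(-6)) = 47*(40 - 12) = 47*28 = 1316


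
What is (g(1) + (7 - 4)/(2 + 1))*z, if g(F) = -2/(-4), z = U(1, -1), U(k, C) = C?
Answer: -3/2 ≈ -1.5000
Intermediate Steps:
z = -1
g(F) = ½ (g(F) = -2*(-¼) = ½)
(g(1) + (7 - 4)/(2 + 1))*z = (½ + (7 - 4)/(2 + 1))*(-1) = (½ + 3/3)*(-1) = (½ + 3*(⅓))*(-1) = (½ + 1)*(-1) = (3/2)*(-1) = -3/2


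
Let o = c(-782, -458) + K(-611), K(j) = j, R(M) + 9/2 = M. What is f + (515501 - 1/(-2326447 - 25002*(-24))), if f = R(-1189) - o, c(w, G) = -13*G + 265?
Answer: 1756436616203/3452798 ≈ 5.0870e+5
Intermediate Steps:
R(M) = -9/2 + M
c(w, G) = 265 - 13*G
o = 5608 (o = (265 - 13*(-458)) - 611 = (265 + 5954) - 611 = 6219 - 611 = 5608)
f = -13603/2 (f = (-9/2 - 1189) - 1*5608 = -2387/2 - 5608 = -13603/2 ≈ -6801.5)
f + (515501 - 1/(-2326447 - 25002*(-24))) = -13603/2 + (515501 - 1/(-2326447 - 25002*(-24))) = -13603/2 + (515501 - 1/(-2326447 + 600048)) = -13603/2 + (515501 - 1/(-1726399)) = -13603/2 + (515501 - 1*(-1/1726399)) = -13603/2 + (515501 + 1/1726399) = -13603/2 + 889960410900/1726399 = 1756436616203/3452798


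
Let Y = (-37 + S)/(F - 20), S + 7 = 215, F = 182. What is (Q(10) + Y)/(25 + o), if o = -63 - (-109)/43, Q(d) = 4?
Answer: -3913/27450 ≈ -0.14255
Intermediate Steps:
S = 208 (S = -7 + 215 = 208)
Y = 19/18 (Y = (-37 + 208)/(182 - 20) = 171/162 = 171*(1/162) = 19/18 ≈ 1.0556)
o = -2600/43 (o = -63 - (-109)/43 = -63 - 1*(-109/43) = -63 + 109/43 = -2600/43 ≈ -60.465)
(Q(10) + Y)/(25 + o) = (4 + 19/18)/(25 - 2600/43) = 91/(18*(-1525/43)) = (91/18)*(-43/1525) = -3913/27450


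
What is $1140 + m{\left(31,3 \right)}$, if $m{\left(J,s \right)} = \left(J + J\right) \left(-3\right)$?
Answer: $954$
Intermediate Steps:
$m{\left(J,s \right)} = - 6 J$ ($m{\left(J,s \right)} = 2 J \left(-3\right) = - 6 J$)
$1140 + m{\left(31,3 \right)} = 1140 - 186 = 954$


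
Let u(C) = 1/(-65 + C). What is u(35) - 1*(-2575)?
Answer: 77249/30 ≈ 2575.0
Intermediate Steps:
u(35) - 1*(-2575) = 1/(-65 + 35) - 1*(-2575) = 1/(-30) + 2575 = -1/30 + 2575 = 77249/30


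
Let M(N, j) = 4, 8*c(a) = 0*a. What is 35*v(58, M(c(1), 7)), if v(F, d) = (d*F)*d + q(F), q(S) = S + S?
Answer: 36540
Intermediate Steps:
c(a) = 0 (c(a) = (0*a)/8 = (⅛)*0 = 0)
q(S) = 2*S
v(F, d) = 2*F + F*d² (v(F, d) = (d*F)*d + 2*F = (F*d)*d + 2*F = F*d² + 2*F = 2*F + F*d²)
35*v(58, M(c(1), 7)) = 35*(58*(2 + 4²)) = 35*(58*(2 + 16)) = 35*(58*18) = 35*1044 = 36540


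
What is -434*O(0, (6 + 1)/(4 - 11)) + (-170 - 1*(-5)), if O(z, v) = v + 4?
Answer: -1467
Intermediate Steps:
O(z, v) = 4 + v
-434*O(0, (6 + 1)/(4 - 11)) + (-170 - 1*(-5)) = -434*(4 + (6 + 1)/(4 - 11)) + (-170 - 1*(-5)) = -434*(4 + 7/(-7)) + (-170 + 5) = -434*(4 + 7*(-⅐)) - 165 = -434*(4 - 1) - 165 = -434*3 - 165 = -1302 - 165 = -1467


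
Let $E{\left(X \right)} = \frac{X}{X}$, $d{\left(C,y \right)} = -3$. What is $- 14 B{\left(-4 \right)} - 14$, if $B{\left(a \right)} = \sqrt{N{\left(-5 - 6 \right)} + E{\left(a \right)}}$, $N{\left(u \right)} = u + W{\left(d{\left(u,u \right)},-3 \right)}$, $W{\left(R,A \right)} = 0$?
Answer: $-14 - 14 i \sqrt{10} \approx -14.0 - 44.272 i$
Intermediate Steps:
$E{\left(X \right)} = 1$
$N{\left(u \right)} = u$ ($N{\left(u \right)} = u + 0 = u$)
$B{\left(a \right)} = i \sqrt{10}$ ($B{\left(a \right)} = \sqrt{\left(-5 - 6\right) + 1} = \sqrt{-11 + 1} = \sqrt{-10} = i \sqrt{10}$)
$- 14 B{\left(-4 \right)} - 14 = - 14 i \sqrt{10} - 14 = -14 - 14 i \sqrt{10}$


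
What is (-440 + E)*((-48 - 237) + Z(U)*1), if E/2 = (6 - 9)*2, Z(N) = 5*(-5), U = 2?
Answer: 140120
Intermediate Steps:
Z(N) = -25
E = -12 (E = 2*((6 - 9)*2) = 2*(-3*2) = 2*(-6) = -12)
(-440 + E)*((-48 - 237) + Z(U)*1) = (-440 - 12)*((-48 - 237) - 25*1) = -452*(-285 - 25) = -452*(-310) = 140120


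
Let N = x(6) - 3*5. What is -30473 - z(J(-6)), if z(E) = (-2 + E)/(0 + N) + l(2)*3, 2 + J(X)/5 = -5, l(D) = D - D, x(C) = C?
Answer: -274294/9 ≈ -30477.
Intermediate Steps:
l(D) = 0
N = -9 (N = 6 - 3*5 = 6 - 15 = -9)
J(X) = -35 (J(X) = -10 + 5*(-5) = -10 - 25 = -35)
z(E) = 2/9 - E/9 (z(E) = (-2 + E)/(0 - 9) + 0*3 = (-2 + E)/(-9) + 0 = (-2 + E)*(-1/9) + 0 = (2/9 - E/9) + 0 = 2/9 - E/9)
-30473 - z(J(-6)) = -30473 - (2/9 - 1/9*(-35)) = -30473 - (2/9 + 35/9) = -30473 - 1*37/9 = -30473 - 37/9 = -274294/9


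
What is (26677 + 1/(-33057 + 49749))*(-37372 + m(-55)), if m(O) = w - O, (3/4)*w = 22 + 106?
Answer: -49622949235915/50076 ≈ -9.9095e+8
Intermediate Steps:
w = 512/3 (w = 4*(22 + 106)/3 = (4/3)*128 = 512/3 ≈ 170.67)
m(O) = 512/3 - O
(26677 + 1/(-33057 + 49749))*(-37372 + m(-55)) = (26677 + 1/(-33057 + 49749))*(-37372 + (512/3 - 1*(-55))) = (26677 + 1/16692)*(-37372 + (512/3 + 55)) = (26677 + 1/16692)*(-37372 + 677/3) = (445292485/16692)*(-111439/3) = -49622949235915/50076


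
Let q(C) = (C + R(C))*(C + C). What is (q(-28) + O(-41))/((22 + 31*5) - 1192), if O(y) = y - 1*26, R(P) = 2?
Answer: -1389/1015 ≈ -1.3685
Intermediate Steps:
q(C) = 2*C*(2 + C) (q(C) = (C + 2)*(C + C) = (2 + C)*(2*C) = 2*C*(2 + C))
O(y) = -26 + y (O(y) = y - 26 = -26 + y)
(q(-28) + O(-41))/((22 + 31*5) - 1192) = (2*(-28)*(2 - 28) + (-26 - 41))/((22 + 31*5) - 1192) = (2*(-28)*(-26) - 67)/((22 + 155) - 1192) = (1456 - 67)/(177 - 1192) = 1389/(-1015) = 1389*(-1/1015) = -1389/1015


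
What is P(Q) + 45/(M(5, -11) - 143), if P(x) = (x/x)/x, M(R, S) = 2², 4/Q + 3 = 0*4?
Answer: -597/556 ≈ -1.0737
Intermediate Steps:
Q = -4/3 (Q = 4/(-3 + 0*4) = 4/(-3 + 0) = 4/(-3) = 4*(-⅓) = -4/3 ≈ -1.3333)
M(R, S) = 4
P(x) = 1/x
P(Q) + 45/(M(5, -11) - 143) = 1/(-4/3) + 45/(4 - 143) = -¾ + 45/(-139) = -¾ - 1/139*45 = -¾ - 45/139 = -597/556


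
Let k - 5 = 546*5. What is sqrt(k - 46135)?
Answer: 10*I*sqrt(434) ≈ 208.33*I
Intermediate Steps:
k = 2735 (k = 5 + 546*5 = 5 + 2730 = 2735)
sqrt(k - 46135) = sqrt(2735 - 46135) = sqrt(-43400) = 10*I*sqrt(434)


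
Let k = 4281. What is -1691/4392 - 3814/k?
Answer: -7996753/6267384 ≈ -1.2759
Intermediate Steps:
-1691/4392 - 3814/k = -1691/4392 - 3814/4281 = -7996753/6267384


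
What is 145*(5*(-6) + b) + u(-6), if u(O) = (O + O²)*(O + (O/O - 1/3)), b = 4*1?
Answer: -3930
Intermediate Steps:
b = 4
u(O) = (⅔ + O)*(O + O²) (u(O) = (O + O²)*(O + (1 - 1*⅓)) = (O + O²)*(O + (1 - ⅓)) = (O + O²)*(O + ⅔) = (O + O²)*(⅔ + O) = (⅔ + O)*(O + O²))
145*(5*(-6) + b) + u(-6) = 145*(5*(-6) + 4) + (⅓)*(-6)*(2 + 3*(-6)² + 5*(-6)) = 145*(-30 + 4) + (⅓)*(-6)*(2 + 3*36 - 30) = 145*(-26) + (⅓)*(-6)*(2 + 108 - 30) = -3770 + (⅓)*(-6)*80 = -3770 - 160 = -3930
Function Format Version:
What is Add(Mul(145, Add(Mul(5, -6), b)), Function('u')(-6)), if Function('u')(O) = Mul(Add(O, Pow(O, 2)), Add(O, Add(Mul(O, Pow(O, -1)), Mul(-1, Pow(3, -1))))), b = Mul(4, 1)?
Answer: -3930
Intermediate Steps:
b = 4
Function('u')(O) = Mul(Add(Rational(2, 3), O), Add(O, Pow(O, 2))) (Function('u')(O) = Mul(Add(O, Pow(O, 2)), Add(O, Add(1, Mul(-1, Rational(1, 3))))) = Mul(Add(O, Pow(O, 2)), Add(O, Add(1, Rational(-1, 3)))) = Mul(Add(O, Pow(O, 2)), Add(O, Rational(2, 3))) = Mul(Add(O, Pow(O, 2)), Add(Rational(2, 3), O)) = Mul(Add(Rational(2, 3), O), Add(O, Pow(O, 2))))
Add(Mul(145, Add(Mul(5, -6), b)), Function('u')(-6)) = Add(Mul(145, Add(Mul(5, -6), 4)), Mul(Rational(1, 3), -6, Add(2, Mul(3, Pow(-6, 2)), Mul(5, -6)))) = Add(Mul(145, Add(-30, 4)), Mul(Rational(1, 3), -6, Add(2, Mul(3, 36), -30))) = Add(Mul(145, -26), Mul(Rational(1, 3), -6, Add(2, 108, -30))) = Add(-3770, Mul(Rational(1, 3), -6, 80)) = Add(-3770, -160) = -3930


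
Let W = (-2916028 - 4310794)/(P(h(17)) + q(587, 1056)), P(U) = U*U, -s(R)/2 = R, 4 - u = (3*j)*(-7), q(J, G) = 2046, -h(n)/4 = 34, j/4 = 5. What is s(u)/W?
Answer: 8709808/3613411 ≈ 2.4104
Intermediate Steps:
j = 20 (j = 4*5 = 20)
h(n) = -136 (h(n) = -4*34 = -136)
u = 424 (u = 4 - 3*20*(-7) = 4 - 60*(-7) = 4 - 1*(-420) = 4 + 420 = 424)
s(R) = -2*R
P(U) = U²
W = -3613411/10271 (W = (-2916028 - 4310794)/((-136)² + 2046) = -7226822/(18496 + 2046) = -7226822/20542 = -7226822*1/20542 = -3613411/10271 ≈ -351.81)
s(u)/W = (-2*424)/(-3613411/10271) = -848*(-10271/3613411) = 8709808/3613411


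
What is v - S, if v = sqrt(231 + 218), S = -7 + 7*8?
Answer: -49 + sqrt(449) ≈ -27.810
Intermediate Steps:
S = 49 (S = -7 + 56 = 49)
v = sqrt(449) ≈ 21.190
v - S = sqrt(449) - 1*49 = sqrt(449) - 49 = -49 + sqrt(449)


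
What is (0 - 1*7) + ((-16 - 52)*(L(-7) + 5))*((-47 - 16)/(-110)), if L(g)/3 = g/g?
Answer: -17521/55 ≈ -318.56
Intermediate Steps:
L(g) = 3 (L(g) = 3*(g/g) = 3*1 = 3)
(0 - 1*7) + ((-16 - 52)*(L(-7) + 5))*((-47 - 16)/(-110)) = (0 - 1*7) + ((-16 - 52)*(3 + 5))*((-47 - 16)/(-110)) = (0 - 7) + (-68*8)*(-63*(-1/110)) = -7 - 544*63/110 = -7 - 17136/55 = -17521/55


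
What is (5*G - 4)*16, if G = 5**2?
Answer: 1936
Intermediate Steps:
G = 25
(5*G - 4)*16 = (5*25 - 4)*16 = (125 - 4)*16 = 121*16 = 1936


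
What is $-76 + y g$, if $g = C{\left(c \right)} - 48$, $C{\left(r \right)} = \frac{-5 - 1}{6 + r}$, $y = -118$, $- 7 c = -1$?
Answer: $\frac{245240}{43} \approx 5703.3$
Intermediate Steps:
$c = \frac{1}{7}$ ($c = \left(- \frac{1}{7}\right) \left(-1\right) = \frac{1}{7} \approx 0.14286$)
$C{\left(r \right)} = - \frac{6}{6 + r}$
$g = - \frac{2106}{43}$ ($g = - \frac{6}{6 + \frac{1}{7}} - 48 = - \frac{6}{\frac{43}{7}} - 48 = \left(-6\right) \frac{7}{43} - 48 = - \frac{42}{43} - 48 = - \frac{2106}{43} \approx -48.977$)
$-76 + y g = -76 - - \frac{248508}{43} = -76 + \frac{248508}{43} = \frac{245240}{43}$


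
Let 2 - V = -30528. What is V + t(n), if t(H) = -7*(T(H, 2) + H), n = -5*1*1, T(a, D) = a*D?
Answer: 30635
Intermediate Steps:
T(a, D) = D*a
n = -5 (n = -5*1 = -5)
V = 30530 (V = 2 - 1*(-30528) = 2 + 30528 = 30530)
t(H) = -21*H (t(H) = -7*(2*H + H) = -21*H)
V + t(n) = 30530 - 21*(-5) = 30530 + 105 = 30635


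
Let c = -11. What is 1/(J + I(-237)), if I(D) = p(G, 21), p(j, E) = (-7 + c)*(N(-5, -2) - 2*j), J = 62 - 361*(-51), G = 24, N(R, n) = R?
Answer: 1/19427 ≈ 5.1475e-5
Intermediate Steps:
J = 18473 (J = 62 + 18411 = 18473)
p(j, E) = 90 + 36*j (p(j, E) = (-7 - 11)*(-5 - 2*j) = -18*(-5 - 2*j) = 90 + 36*j)
I(D) = 954 (I(D) = 90 + 36*24 = 90 + 864 = 954)
1/(J + I(-237)) = 1/(18473 + 954) = 1/19427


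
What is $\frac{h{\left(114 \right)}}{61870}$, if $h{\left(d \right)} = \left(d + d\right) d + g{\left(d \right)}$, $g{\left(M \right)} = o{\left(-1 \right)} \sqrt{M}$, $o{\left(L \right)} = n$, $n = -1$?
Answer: $\frac{12996}{30935} - \frac{\sqrt{114}}{61870} \approx 0.41993$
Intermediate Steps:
$o{\left(L \right)} = -1$
$g{\left(M \right)} = - \sqrt{M}$
$h{\left(d \right)} = - \sqrt{d} + 2 d^{2}$ ($h{\left(d \right)} = \left(d + d\right) d - \sqrt{d} = 2 d d - \sqrt{d} = 2 d^{2} - \sqrt{d} = - \sqrt{d} + 2 d^{2}$)
$\frac{h{\left(114 \right)}}{61870} = \frac{- \sqrt{114} + 2 \cdot 114^{2}}{61870} = \left(- \sqrt{114} + 2 \cdot 12996\right) \frac{1}{61870} = \left(- \sqrt{114} + 25992\right) \frac{1}{61870} = \left(25992 - \sqrt{114}\right) \frac{1}{61870} = \frac{12996}{30935} - \frac{\sqrt{114}}{61870}$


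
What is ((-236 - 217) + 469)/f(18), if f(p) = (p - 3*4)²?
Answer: 4/9 ≈ 0.44444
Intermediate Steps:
f(p) = (-12 + p)² (f(p) = (p - 12)² = (-12 + p)²)
((-236 - 217) + 469)/f(18) = ((-236 - 217) + 469)/((-12 + 18)²) = (-453 + 469)/(6²) = 16/36 = 16*(1/36) = 4/9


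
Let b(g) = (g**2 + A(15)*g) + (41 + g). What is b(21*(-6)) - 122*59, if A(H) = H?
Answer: 6703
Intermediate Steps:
b(g) = 41 + g**2 + 16*g (b(g) = (g**2 + 15*g) + (41 + g) = 41 + g**2 + 16*g)
b(21*(-6)) - 122*59 = (41 + (21*(-6))**2 + 16*(21*(-6))) - 122*59 = (41 + (-126)**2 + 16*(-126)) - 7198 = (41 + 15876 - 2016) - 7198 = 13901 - 7198 = 6703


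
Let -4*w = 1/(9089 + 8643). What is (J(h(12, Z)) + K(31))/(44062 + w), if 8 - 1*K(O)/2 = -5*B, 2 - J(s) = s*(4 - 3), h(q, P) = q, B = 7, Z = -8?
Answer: 283712/164485765 ≈ 0.0017248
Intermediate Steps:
J(s) = 2 - s (J(s) = 2 - s*(4 - 3) = 2 - s)
K(O) = 86 (K(O) = 16 - (-10)*7 = 16 - 2*(-35) = 16 + 70 = 86)
w = -1/70928 (w = -1/(4*(9089 + 8643)) = -¼/17732 = -¼*1/17732 = -1/70928 ≈ -1.4099e-5)
(J(h(12, Z)) + K(31))/(44062 + w) = ((2 - 1*12) + 86)/(44062 - 1/70928) = ((2 - 12) + 86)/(3125229535/70928) = (-10 + 86)*(70928/3125229535) = 76*(70928/3125229535) = 283712/164485765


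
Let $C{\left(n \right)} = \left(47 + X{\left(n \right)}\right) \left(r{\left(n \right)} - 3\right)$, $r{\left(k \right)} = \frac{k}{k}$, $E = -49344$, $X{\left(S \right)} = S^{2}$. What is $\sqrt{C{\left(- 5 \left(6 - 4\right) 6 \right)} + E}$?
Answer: $i \sqrt{56638} \approx 237.99 i$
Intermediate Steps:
$r{\left(k \right)} = 1$
$C{\left(n \right)} = -94 - 2 n^{2}$ ($C{\left(n \right)} = \left(47 + n^{2}\right) \left(1 - 3\right) = \left(47 + n^{2}\right) \left(-2\right) = -94 - 2 n^{2}$)
$\sqrt{C{\left(- 5 \left(6 - 4\right) 6 \right)} + E} = \sqrt{\left(-94 - 2 \left(- 5 \left(6 - 4\right) 6\right)^{2}\right) - 49344} = \sqrt{\left(-94 - 2 \left(- 5 \cdot 2 \cdot 6\right)^{2}\right) - 49344} = \sqrt{\left(-94 - 2 \left(\left(-5\right) 12\right)^{2}\right) - 49344} = \sqrt{\left(-94 - 2 \left(-60\right)^{2}\right) - 49344} = \sqrt{\left(-94 - 7200\right) - 49344} = \sqrt{-7294 - 49344} = \sqrt{-56638} = i \sqrt{56638}$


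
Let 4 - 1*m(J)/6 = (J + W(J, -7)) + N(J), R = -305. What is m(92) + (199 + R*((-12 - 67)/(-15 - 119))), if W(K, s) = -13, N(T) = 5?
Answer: -61749/134 ≈ -460.81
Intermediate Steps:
m(J) = 72 - 6*J (m(J) = 24 - 6*((J - 13) + 5) = 24 - 6*((-13 + J) + 5) = 24 - 6*(-8 + J) = 24 + (48 - 6*J) = 72 - 6*J)
m(92) + (199 + R*((-12 - 67)/(-15 - 119))) = (72 - 6*92) + (199 - 305*(-12 - 67)/(-15 - 119)) = (72 - 552) + (199 - (-24095)/(-134)) = -480 + (199 - (-24095)*(-1)/134) = -480 + (199 - 305*79/134) = -480 + (199 - 24095/134) = -480 + 2571/134 = -61749/134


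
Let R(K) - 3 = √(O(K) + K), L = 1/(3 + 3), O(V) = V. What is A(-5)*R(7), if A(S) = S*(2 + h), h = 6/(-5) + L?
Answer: -29/2 - 29*√14/6 ≈ -32.585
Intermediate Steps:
L = ⅙ (L = 1/6 = ⅙ ≈ 0.16667)
h = -31/30 (h = 6/(-5) + ⅙ = 6*(-⅕) + ⅙ = -6/5 + ⅙ = -31/30 ≈ -1.0333)
R(K) = 3 + √2*√K (R(K) = 3 + √(K + K) = 3 + √(2*K) = 3 + √2*√K)
A(S) = 29*S/30 (A(S) = S*(2 - 31/30) = S*(29/30) = 29*S/30)
A(-5)*R(7) = ((29/30)*(-5))*(3 + √2*√7) = -29*(3 + √14)/6 = -29/2 - 29*√14/6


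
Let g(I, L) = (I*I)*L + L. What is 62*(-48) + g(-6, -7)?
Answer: -3235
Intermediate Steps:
g(I, L) = L + L*I**2 (g(I, L) = I**2*L + L = L*I**2 + L = L + L*I**2)
62*(-48) + g(-6, -7) = 62*(-48) - 7*(1 + (-6)**2) = -2976 - 7*(1 + 36) = -2976 - 7*37 = -2976 - 259 = -3235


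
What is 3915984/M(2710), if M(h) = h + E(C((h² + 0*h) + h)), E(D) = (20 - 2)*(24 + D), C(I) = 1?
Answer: 489498/395 ≈ 1239.2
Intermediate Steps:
E(D) = 432 + 18*D (E(D) = 18*(24 + D) = 432 + 18*D)
M(h) = 450 + h (M(h) = h + (432 + 18*1) = h + (432 + 18) = h + 450 = 450 + h)
3915984/M(2710) = 3915984/(450 + 2710) = 3915984/3160 = 3915984*(1/3160) = 489498/395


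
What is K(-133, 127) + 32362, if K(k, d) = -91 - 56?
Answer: 32215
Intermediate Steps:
K(k, d) = -147
K(-133, 127) + 32362 = -147 + 32362 = 32215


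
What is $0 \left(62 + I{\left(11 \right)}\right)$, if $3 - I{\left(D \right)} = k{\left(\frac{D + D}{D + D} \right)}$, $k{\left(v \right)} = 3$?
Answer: $0$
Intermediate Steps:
$I{\left(D \right)} = 0$ ($I{\left(D \right)} = 3 - 3 = 0$)
$0 \left(62 + I{\left(11 \right)}\right) = 0 \left(62 + 0\right) = 0 \cdot 62 = 0$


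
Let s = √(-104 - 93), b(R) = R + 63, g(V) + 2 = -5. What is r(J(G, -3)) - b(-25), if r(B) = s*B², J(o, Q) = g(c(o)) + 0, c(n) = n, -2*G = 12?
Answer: -38 + 49*I*√197 ≈ -38.0 + 687.75*I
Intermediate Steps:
G = -6 (G = -½*12 = -6)
g(V) = -7 (g(V) = -2 - 5 = -7)
b(R) = 63 + R
s = I*√197 (s = √(-197) = I*√197 ≈ 14.036*I)
J(o, Q) = -7 (J(o, Q) = -7 + 0 = -7)
r(B) = I*√197*B² (r(B) = (I*√197)*B² = I*√197*B²)
r(J(G, -3)) - b(-25) = I*√197*(-7)² - (63 - 25) = I*√197*49 - 1*38 = 49*I*√197 - 38 = -38 + 49*I*√197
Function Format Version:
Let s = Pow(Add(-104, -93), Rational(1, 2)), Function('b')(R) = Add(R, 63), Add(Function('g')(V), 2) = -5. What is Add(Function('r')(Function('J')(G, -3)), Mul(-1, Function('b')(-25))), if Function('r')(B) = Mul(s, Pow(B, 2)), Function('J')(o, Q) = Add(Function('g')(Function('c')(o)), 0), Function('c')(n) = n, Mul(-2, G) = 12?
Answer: Add(-38, Mul(49, I, Pow(197, Rational(1, 2)))) ≈ Add(-38.000, Mul(687.75, I))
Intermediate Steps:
G = -6 (G = Mul(Rational(-1, 2), 12) = -6)
Function('g')(V) = -7 (Function('g')(V) = Add(-2, -5) = -7)
Function('b')(R) = Add(63, R)
s = Mul(I, Pow(197, Rational(1, 2))) (s = Pow(-197, Rational(1, 2)) = Mul(I, Pow(197, Rational(1, 2))) ≈ Mul(14.036, I))
Function('J')(o, Q) = -7 (Function('J')(o, Q) = Add(-7, 0) = -7)
Function('r')(B) = Mul(I, Pow(197, Rational(1, 2)), Pow(B, 2)) (Function('r')(B) = Mul(Mul(I, Pow(197, Rational(1, 2))), Pow(B, 2)) = Mul(I, Pow(197, Rational(1, 2)), Pow(B, 2)))
Add(Function('r')(Function('J')(G, -3)), Mul(-1, Function('b')(-25))) = Add(Mul(I, Pow(197, Rational(1, 2)), Pow(-7, 2)), Mul(-1, Add(63, -25))) = Add(Mul(I, Pow(197, Rational(1, 2)), 49), Mul(-1, 38)) = Add(Mul(49, I, Pow(197, Rational(1, 2))), -38) = Add(-38, Mul(49, I, Pow(197, Rational(1, 2))))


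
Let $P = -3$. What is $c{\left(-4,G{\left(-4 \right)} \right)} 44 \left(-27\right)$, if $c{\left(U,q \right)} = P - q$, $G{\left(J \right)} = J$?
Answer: $-1188$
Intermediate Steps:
$c{\left(U,q \right)} = -3 - q$
$c{\left(-4,G{\left(-4 \right)} \right)} 44 \left(-27\right) = \left(-3 - -4\right) 44 \left(-27\right) = \left(-3 + 4\right) 44 \left(-27\right) = 1 \cdot 44 \left(-27\right) = 44 \left(-27\right) = -1188$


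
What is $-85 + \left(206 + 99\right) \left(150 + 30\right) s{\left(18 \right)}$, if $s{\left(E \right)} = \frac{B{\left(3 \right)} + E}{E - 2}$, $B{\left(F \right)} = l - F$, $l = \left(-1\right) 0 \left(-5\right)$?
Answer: $\frac{205535}{4} \approx 51384.0$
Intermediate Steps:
$l = 0$ ($l = 0 \left(-5\right) = 0$)
$B{\left(F \right)} = - F$ ($B{\left(F \right)} = 0 - F = - F$)
$s{\left(E \right)} = \frac{-3 + E}{-2 + E}$ ($s{\left(E \right)} = \frac{\left(-1\right) 3 + E}{E - 2} = \frac{-3 + E}{-2 + E}$)
$-85 + \left(206 + 99\right) \left(150 + 30\right) s{\left(18 \right)} = -85 + \left(206 + 99\right) \left(150 + 30\right) \frac{-3 + 18}{-2 + 18} = -85 + 305 \cdot 180 \cdot \frac{1}{16} \cdot 15 = -85 + 54900 \cdot \frac{1}{16} \cdot 15 = -85 + 54900 \cdot \frac{15}{16} = -85 + \frac{205875}{4} = \frac{205535}{4}$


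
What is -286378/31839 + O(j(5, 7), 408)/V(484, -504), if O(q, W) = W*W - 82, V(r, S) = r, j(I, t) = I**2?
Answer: 2579414773/7705038 ≈ 334.77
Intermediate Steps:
O(q, W) = -82 + W**2 (O(q, W) = W**2 - 82 = -82 + W**2)
-286378/31839 + O(j(5, 7), 408)/V(484, -504) = -286378/31839 + (-82 + 408**2)/484 = -286378*1/31839 + (-82 + 166464)*(1/484) = -286378/31839 + 166382*(1/484) = -286378/31839 + 83191/242 = 2579414773/7705038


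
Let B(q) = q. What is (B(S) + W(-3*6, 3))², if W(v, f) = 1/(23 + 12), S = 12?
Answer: 177241/1225 ≈ 144.69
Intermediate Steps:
W(v, f) = 1/35
(B(S) + W(-3*6, 3))² = (12 + 1/35)² = (421/35)² = 177241/1225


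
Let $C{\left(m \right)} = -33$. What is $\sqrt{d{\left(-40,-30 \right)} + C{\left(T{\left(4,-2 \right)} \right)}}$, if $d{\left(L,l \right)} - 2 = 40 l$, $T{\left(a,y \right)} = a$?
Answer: $i \sqrt{1231} \approx 35.086 i$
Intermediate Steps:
$d{\left(L,l \right)} = 2 + 40 l$
$\sqrt{d{\left(-40,-30 \right)} + C{\left(T{\left(4,-2 \right)} \right)}} = \sqrt{\left(2 + 40 \left(-30\right)\right) - 33} = \sqrt{\left(2 - 1200\right) - 33} = \sqrt{-1198 - 33} = \sqrt{-1231} = i \sqrt{1231}$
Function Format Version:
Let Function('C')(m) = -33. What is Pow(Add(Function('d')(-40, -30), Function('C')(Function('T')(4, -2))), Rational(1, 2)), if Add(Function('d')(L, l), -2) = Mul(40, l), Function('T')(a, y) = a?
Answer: Mul(I, Pow(1231, Rational(1, 2))) ≈ Mul(35.086, I)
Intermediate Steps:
Function('d')(L, l) = Add(2, Mul(40, l))
Pow(Add(Function('d')(-40, -30), Function('C')(Function('T')(4, -2))), Rational(1, 2)) = Pow(Add(Add(2, Mul(40, -30)), -33), Rational(1, 2)) = Pow(Add(Add(2, -1200), -33), Rational(1, 2)) = Pow(Add(-1198, -33), Rational(1, 2)) = Pow(-1231, Rational(1, 2)) = Mul(I, Pow(1231, Rational(1, 2)))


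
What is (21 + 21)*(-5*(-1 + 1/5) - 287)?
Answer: -11886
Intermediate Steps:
(21 + 21)*(-5*(-1 + 1/5) - 287) = 42*(-5*(-1 + ⅕) - 287) = 42*(-5*(-⅘) - 287) = 42*(4 - 287) = 42*(-283) = -11886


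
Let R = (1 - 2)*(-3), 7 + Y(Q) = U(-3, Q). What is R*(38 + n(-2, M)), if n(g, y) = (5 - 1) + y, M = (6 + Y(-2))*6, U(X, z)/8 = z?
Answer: -180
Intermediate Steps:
U(X, z) = 8*z
Y(Q) = -7 + 8*Q
M = -102 (M = (6 + (-7 + 8*(-2)))*6 = (6 + (-7 - 16))*6 = (6 - 23)*6 = -17*6 = -102)
R = 3 (R = -1*(-3) = 3)
n(g, y) = 4 + y
R*(38 + n(-2, M)) = 3*(38 + (4 - 102)) = 3*(38 - 98) = 3*(-60) = -180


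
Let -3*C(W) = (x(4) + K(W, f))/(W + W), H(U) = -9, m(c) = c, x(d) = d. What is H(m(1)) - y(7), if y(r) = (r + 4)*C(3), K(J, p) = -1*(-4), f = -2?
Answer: -37/9 ≈ -4.1111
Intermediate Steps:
K(J, p) = 4
C(W) = -4/(3*W) (C(W) = -(4 + 4)/(3*(W + W)) = -8/(3*(2*W)) = -8*1/(2*W)/3 = -4/(3*W))
y(r) = -16/9 - 4*r/9 (y(r) = (r + 4)*(-4/3/3) = (4 + r)*(-4/3*1/3) = (4 + r)*(-4/9) = -16/9 - 4*r/9)
H(m(1)) - y(7) = -9 - (-16/9 - 4/9*7) = -9 - (-16/9 - 28/9) = -9 - 1*(-44/9) = -9 + 44/9 = -37/9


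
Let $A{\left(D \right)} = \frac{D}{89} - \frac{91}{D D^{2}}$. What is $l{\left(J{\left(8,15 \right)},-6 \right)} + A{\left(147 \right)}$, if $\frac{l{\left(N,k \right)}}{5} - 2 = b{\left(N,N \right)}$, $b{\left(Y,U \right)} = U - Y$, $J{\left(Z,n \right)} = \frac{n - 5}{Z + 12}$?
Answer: $\frac{470578036}{40387221} \approx 11.652$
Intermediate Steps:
$A{\left(D \right)} = - \frac{91}{D^{3}} + \frac{D}{89}$ ($A{\left(D \right)} = D \frac{1}{89} - \frac{91}{D^{3}} = \frac{D}{89} - \frac{91}{D^{3}} = - \frac{91}{D^{3}} + \frac{D}{89}$)
$J{\left(Z,n \right)} = \frac{-5 + n}{12 + Z}$
$l{\left(N,k \right)} = 10$ ($l{\left(N,k \right)} = 10 + 5 \left(N - N\right) = 10 + 5 \cdot 0 = 10 + 0 = 10$)
$l{\left(J{\left(8,15 \right)},-6 \right)} + A{\left(147 \right)} = 10 + \left(- \frac{91}{3176523} + \frac{1}{89} \cdot 147\right) = 10 + \left(\left(-91\right) \frac{1}{3176523} + \frac{147}{89}\right) = 10 + \left(- \frac{13}{453789} + \frac{147}{89}\right) = 10 + \frac{66705826}{40387221} = \frac{470578036}{40387221}$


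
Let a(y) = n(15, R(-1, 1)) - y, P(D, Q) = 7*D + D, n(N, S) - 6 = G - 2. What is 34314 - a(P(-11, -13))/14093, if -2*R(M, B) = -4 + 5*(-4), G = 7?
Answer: 483587103/14093 ≈ 34314.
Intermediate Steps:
R(M, B) = 12 (R(M, B) = -(-4 + 5*(-4))/2 = -(-4 - 20)/2 = -1/2*(-24) = 12)
n(N, S) = 11 (n(N, S) = 6 + (7 - 2) = 6 + 5 = 11)
P(D, Q) = 8*D
a(y) = 11 - y
34314 - a(P(-11, -13))/14093 = 34314 - (11 - 8*(-11))/14093 = 34314 - (11 - 1*(-88))/14093 = 34314 - (11 + 88)/14093 = 34314 - 99/14093 = 483587103/14093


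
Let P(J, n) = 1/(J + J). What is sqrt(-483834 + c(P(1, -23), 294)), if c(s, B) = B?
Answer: 2*I*sqrt(120885) ≈ 695.37*I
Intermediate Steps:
P(J, n) = 1/(2*J)
sqrt(-483834 + c(P(1, -23), 294)) = sqrt(-483834 + 294) = sqrt(-483540) = 2*I*sqrt(120885)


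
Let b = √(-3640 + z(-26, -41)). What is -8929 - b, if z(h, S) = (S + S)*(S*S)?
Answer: -8929 - I*√141482 ≈ -8929.0 - 376.14*I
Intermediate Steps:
z(h, S) = 2*S³ (z(h, S) = (2*S)*S² = 2*S³)
b = I*√141482 (b = √(-3640 + 2*(-41)³) = √(-3640 + 2*(-68921)) = √(-3640 - 137842) = √(-141482) = I*√141482 ≈ 376.14*I)
-8929 - b = -8929 - I*√141482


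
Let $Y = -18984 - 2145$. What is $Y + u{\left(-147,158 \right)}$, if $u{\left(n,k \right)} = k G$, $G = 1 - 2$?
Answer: $-21287$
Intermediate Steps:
$G = -1$
$u{\left(n,k \right)} = - k$ ($u{\left(n,k \right)} = k \left(-1\right) = - k$)
$Y = -21129$ ($Y = -18984 - 2145 = -21129$)
$Y + u{\left(-147,158 \right)} = -21129 - 158 = -21287$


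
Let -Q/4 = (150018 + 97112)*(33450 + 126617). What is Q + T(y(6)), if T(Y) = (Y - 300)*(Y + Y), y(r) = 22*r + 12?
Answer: -158229475768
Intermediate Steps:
y(r) = 12 + 22*r
T(Y) = 2*Y*(-300 + Y) (T(Y) = (-300 + Y)*(2*Y) = 2*Y*(-300 + Y))
Q = -158229430840 (Q = -4*(150018 + 97112)*(33450 + 126617) = -988520*160067 = -4*39557357710 = -158229430840)
Q + T(y(6)) = -158229430840 + 2*(12 + 22*6)*(-300 + (12 + 22*6)) = -158229430840 + 2*(12 + 132)*(-300 + (12 + 132)) = -158229430840 + 2*144*(-300 + 144) = -158229430840 + 2*144*(-156) = -158229430840 - 44928 = -158229475768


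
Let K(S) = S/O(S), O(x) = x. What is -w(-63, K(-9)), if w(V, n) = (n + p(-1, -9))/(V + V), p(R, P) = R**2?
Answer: 1/63 ≈ 0.015873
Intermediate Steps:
K(S) = 1 (K(S) = S/S = 1)
w(V, n) = (1 + n)/(2*V) (w(V, n) = (n + (-1)**2)/(V + V) = (n + 1)/((2*V)) = (1 + n)*(1/(2*V)) = (1 + n)/(2*V))
-w(-63, K(-9)) = -(1 + 1)/(2*(-63)) = -(-1)*2/(2*63) = -1*(-1/63) = 1/63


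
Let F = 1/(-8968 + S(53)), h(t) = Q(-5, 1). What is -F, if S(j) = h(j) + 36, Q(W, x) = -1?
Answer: 1/8933 ≈ 0.00011194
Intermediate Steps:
h(t) = -1
S(j) = 35 (S(j) = -1 + 36 = 35)
F = -1/8933 (F = 1/(-8968 + 35) = 1/(-8933) = -1/8933 ≈ -0.00011194)
-F = -1*(-1/8933) = 1/8933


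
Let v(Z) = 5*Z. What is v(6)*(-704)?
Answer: -21120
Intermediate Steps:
v(6)*(-704) = (5*6)*(-704) = 30*(-704) = -21120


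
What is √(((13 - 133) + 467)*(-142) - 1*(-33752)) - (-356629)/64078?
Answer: 50947/9154 + I*√15522 ≈ 5.5655 + 124.59*I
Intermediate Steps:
√(((13 - 133) + 467)*(-142) - 1*(-33752)) - (-356629)/64078 = √((-120 + 467)*(-142) + 33752) - (-356629)/64078 = √(347*(-142) + 33752) - 1*(-50947/9154) = √(-49274 + 33752) + 50947/9154 = √(-15522) + 50947/9154 = I*√15522 + 50947/9154 = 50947/9154 + I*√15522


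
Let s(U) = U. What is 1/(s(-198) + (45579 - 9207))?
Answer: 1/36174 ≈ 2.7644e-5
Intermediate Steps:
1/(s(-198) + (45579 - 9207)) = 1/(-198 + (45579 - 9207)) = 1/(-198 + 36372) = 1/36174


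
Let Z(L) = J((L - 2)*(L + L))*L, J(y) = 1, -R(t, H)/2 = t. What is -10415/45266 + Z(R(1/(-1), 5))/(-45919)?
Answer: -478336917/2078569454 ≈ -0.23013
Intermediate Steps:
R(t, H) = -2*t
Z(L) = L (Z(L) = 1*L = L)
-10415/45266 + Z(R(1/(-1), 5))/(-45919) = -10415/45266 - 2/(-1)/(-45919) = -10415*1/45266 - 2*(-1)*(-1/45919) = -10415/45266 + 2*(-1/45919) = -10415/45266 - 2/45919 = -478336917/2078569454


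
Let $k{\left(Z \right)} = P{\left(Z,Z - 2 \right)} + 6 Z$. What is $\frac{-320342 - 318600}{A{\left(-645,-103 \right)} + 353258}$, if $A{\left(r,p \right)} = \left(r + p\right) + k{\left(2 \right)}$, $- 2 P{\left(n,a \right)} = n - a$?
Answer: $- \frac{638942}{352521} \approx -1.8125$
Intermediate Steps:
$P{\left(n,a \right)} = \frac{a}{2} - \frac{n}{2}$ ($P{\left(n,a \right)} = - \frac{n - a}{2} = \frac{a}{2} - \frac{n}{2}$)
$k{\left(Z \right)} = -1 + 6 Z$ ($k{\left(Z \right)} = \left(\frac{Z - 2}{2} - \frac{Z}{2}\right) + 6 Z = \left(\frac{-2 + Z}{2} - \frac{Z}{2}\right) + 6 Z = \left(\left(-1 + \frac{Z}{2}\right) - \frac{Z}{2}\right) + 6 Z = -1 + 6 Z$)
$A{\left(r,p \right)} = 11 + p + r$ ($A{\left(r,p \right)} = \left(r + p\right) + \left(-1 + 6 \cdot 2\right) = \left(p + r\right) + \left(-1 + 12\right) = \left(p + r\right) + 11 = 11 + p + r$)
$\frac{-320342 - 318600}{A{\left(-645,-103 \right)} + 353258} = \frac{-320342 - 318600}{\left(11 - 103 - 645\right) + 353258} = - \frac{638942}{-737 + 353258} = - \frac{638942}{352521}$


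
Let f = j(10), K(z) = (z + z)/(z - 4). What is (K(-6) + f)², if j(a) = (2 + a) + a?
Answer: 13456/25 ≈ 538.24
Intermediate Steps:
j(a) = 2 + 2*a
K(z) = 2*z/(-4 + z) (K(z) = (2*z)/(-4 + z) = 2*z/(-4 + z))
f = 22 (f = 2 + 2*10 = 2 + 20 = 22)
(K(-6) + f)² = (2*(-6)/(-4 - 6) + 22)² = (2*(-6)/(-10) + 22)² = (2*(-6)*(-⅒) + 22)² = (6/5 + 22)² = (116/5)² = 13456/25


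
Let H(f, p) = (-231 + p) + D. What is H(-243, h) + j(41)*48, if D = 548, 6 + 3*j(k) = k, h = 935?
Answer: 1812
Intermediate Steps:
j(k) = -2 + k/3
H(f, p) = 317 + p (H(f, p) = (-231 + p) + 548 = 317 + p)
H(-243, h) + j(41)*48 = (317 + 935) + (-2 + (⅓)*41)*48 = 1252 + (-2 + 41/3)*48 = 1252 + (35/3)*48 = 1252 + 560 = 1812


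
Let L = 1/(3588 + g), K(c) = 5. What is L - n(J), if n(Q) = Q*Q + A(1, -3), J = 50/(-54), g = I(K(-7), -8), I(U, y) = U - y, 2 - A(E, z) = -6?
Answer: -23250928/2625129 ≈ -8.8571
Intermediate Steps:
A(E, z) = 8 (A(E, z) = 2 - 1*(-6) = 2 + 6 = 8)
g = 13 (g = 5 - 1*(-8) = 5 + 8 = 13)
L = 1/3601 (L = 1/(3588 + 13) = 1/3601 ≈ 0.00027770)
J = -25/27 (J = 50*(-1/54) = -25/27 ≈ -0.92593)
n(Q) = 8 + Q² (n(Q) = Q*Q + 8 = Q² + 8 = 8 + Q²)
L - n(J) = 1/3601 - (8 + (-25/27)²) = 1/3601 - (8 + 625/729) = 1/3601 - 1*6457/729 = 1/3601 - 6457/729 = -23250928/2625129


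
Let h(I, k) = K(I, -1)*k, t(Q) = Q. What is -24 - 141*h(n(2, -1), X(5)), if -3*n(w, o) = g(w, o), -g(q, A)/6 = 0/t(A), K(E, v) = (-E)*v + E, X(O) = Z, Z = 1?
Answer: -24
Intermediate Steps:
X(O) = 1
K(E, v) = E - E*v (K(E, v) = -E*v + E = E - E*v)
g(q, A) = 0 (g(q, A) = -0/A = -6*0 = 0)
n(w, o) = 0 (n(w, o) = -⅓*0 = 0)
h(I, k) = 2*I*k (h(I, k) = (I*(1 - 1*(-1)))*k = (I*(1 + 1))*k = (I*2)*k = (2*I)*k = 2*I*k)
-24 - 141*h(n(2, -1), X(5)) = -24 - 282*0 = -24 - 141*0 = -24 + 0 = -24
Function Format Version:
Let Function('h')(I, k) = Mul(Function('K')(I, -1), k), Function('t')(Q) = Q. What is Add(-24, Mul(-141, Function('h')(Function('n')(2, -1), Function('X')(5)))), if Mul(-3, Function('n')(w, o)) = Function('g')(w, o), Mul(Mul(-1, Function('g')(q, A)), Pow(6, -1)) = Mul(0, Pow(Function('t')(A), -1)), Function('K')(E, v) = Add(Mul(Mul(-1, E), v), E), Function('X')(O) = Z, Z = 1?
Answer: -24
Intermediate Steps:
Function('X')(O) = 1
Function('K')(E, v) = Add(E, Mul(-1, E, v)) (Function('K')(E, v) = Add(Mul(-1, E, v), E) = Add(E, Mul(-1, E, v)))
Function('g')(q, A) = 0 (Function('g')(q, A) = Mul(-6, Mul(0, Pow(A, -1))) = Mul(-6, 0) = 0)
Function('n')(w, o) = 0 (Function('n')(w, o) = Mul(Rational(-1, 3), 0) = 0)
Function('h')(I, k) = Mul(2, I, k) (Function('h')(I, k) = Mul(Mul(I, Add(1, Mul(-1, -1))), k) = Mul(Mul(I, Add(1, 1)), k) = Mul(Mul(I, 2), k) = Mul(Mul(2, I), k) = Mul(2, I, k))
Add(-24, Mul(-141, Function('h')(Function('n')(2, -1), Function('X')(5)))) = Add(-24, Mul(-141, Mul(2, 0, 1))) = Add(-24, Mul(-141, 0)) = Add(-24, 0) = -24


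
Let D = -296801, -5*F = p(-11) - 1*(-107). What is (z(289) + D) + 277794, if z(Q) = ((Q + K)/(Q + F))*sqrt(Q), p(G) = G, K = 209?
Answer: -25598113/1349 ≈ -18976.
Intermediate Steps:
F = -96/5 (F = -(-11 - 1*(-107))/5 = -(-11 + 107)/5 = -1/5*96 = -96/5 ≈ -19.200)
z(Q) = sqrt(Q)*(209 + Q)/(-96/5 + Q) (z(Q) = ((Q + 209)/(Q - 96/5))*sqrt(Q) = ((209 + Q)/(-96/5 + Q))*sqrt(Q) = sqrt(Q)*(209 + Q)/(-96/5 + Q))
(z(289) + D) + 277794 = (5*sqrt(289)*(209 + 289)/(-96 + 5*289) - 296801) + 277794 = (5*17*498/(-96 + 1445) - 296801) + 277794 = (5*17*498/1349 - 296801) + 277794 = (5*17*(1/1349)*498 - 296801) + 277794 = (42330/1349 - 296801) + 277794 = -400342219/1349 + 277794 = -25598113/1349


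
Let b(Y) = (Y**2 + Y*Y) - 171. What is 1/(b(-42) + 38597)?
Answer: 1/41954 ≈ 2.3836e-5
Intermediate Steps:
b(Y) = -171 + 2*Y**2 (b(Y) = (Y**2 + Y**2) - 171 = 2*Y**2 - 171 = -171 + 2*Y**2)
1/(b(-42) + 38597) = 1/((-171 + 2*(-42)**2) + 38597) = 1/((-171 + 2*1764) + 38597) = 1/((-171 + 3528) + 38597) = 1/(3357 + 38597) = 1/41954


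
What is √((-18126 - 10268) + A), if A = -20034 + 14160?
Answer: 2*I*√8567 ≈ 185.12*I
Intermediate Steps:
A = -5874
√((-18126 - 10268) + A) = √((-18126 - 10268) - 5874) = √(-28394 - 5874) = √(-34268) = 2*I*√8567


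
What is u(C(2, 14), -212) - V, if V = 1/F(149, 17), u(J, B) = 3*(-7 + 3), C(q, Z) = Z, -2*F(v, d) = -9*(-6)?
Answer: -323/27 ≈ -11.963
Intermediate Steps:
F(v, d) = -27 (F(v, d) = -(-9)*(-6)/2 = -½*54 = -27)
u(J, B) = -12 (u(J, B) = 3*(-4) = -12)
V = -1/27 (V = 1/(-27) = -1/27 ≈ -0.037037)
u(C(2, 14), -212) - V = -12 - 1*(-1/27) = -12 + 1/27 = -323/27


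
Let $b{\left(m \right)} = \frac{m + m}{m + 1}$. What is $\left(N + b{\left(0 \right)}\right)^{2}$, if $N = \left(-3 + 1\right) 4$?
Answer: $64$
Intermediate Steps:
$N = -8$ ($N = \left(-2\right) 4 = -8$)
$b{\left(m \right)} = \frac{2 m}{1 + m}$
$\left(N + b{\left(0 \right)}\right)^{2} = \left(-8 + 2 \cdot 0 \frac{1}{1 + 0}\right)^{2} = \left(-8 + 2 \cdot 0 \cdot 1^{-1}\right)^{2} = \left(-8 + 2 \cdot 0 \cdot 1\right)^{2} = \left(-8 + 0\right)^{2} = \left(-8\right)^{2} = 64$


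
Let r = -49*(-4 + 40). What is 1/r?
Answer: -1/1764 ≈ -0.00056689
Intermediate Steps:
r = -1764 (r = -49*36 = -1764)
1/r = 1/(-1764) = -1/1764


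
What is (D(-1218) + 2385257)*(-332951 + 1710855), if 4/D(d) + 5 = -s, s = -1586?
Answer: 5196201815571184/1581 ≈ 3.2867e+12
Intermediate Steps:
D(d) = 4/1581 (D(d) = 4/(-5 - 1*(-1586)) = 4/(-5 + 1586) = 4/1581)
(D(-1218) + 2385257)*(-332951 + 1710855) = (4/1581 + 2385257)*(-332951 + 1710855) = (3771091321/1581)*1377904 = 5196201815571184/1581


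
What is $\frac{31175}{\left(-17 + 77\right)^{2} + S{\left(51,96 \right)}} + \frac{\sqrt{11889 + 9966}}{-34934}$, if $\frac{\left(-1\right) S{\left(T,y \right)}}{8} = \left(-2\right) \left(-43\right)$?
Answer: $\frac{31175}{2912} - \frac{\sqrt{21855}}{34934} \approx 10.701$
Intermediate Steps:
$S{\left(T,y \right)} = -688$ ($S{\left(T,y \right)} = - 8 \left(\left(-2\right) \left(-43\right)\right) = \left(-8\right) 86 = -688$)
$\frac{31175}{\left(-17 + 77\right)^{2} + S{\left(51,96 \right)}} + \frac{\sqrt{11889 + 9966}}{-34934} = \frac{31175}{\left(-17 + 77\right)^{2} - 688} + \frac{\sqrt{11889 + 9966}}{-34934} = \frac{31175}{60^{2} - 688} + \sqrt{21855} \left(- \frac{1}{34934}\right) = \frac{31175}{3600 - 688} - \frac{\sqrt{21855}}{34934} = \frac{31175}{2912} - \frac{\sqrt{21855}}{34934}$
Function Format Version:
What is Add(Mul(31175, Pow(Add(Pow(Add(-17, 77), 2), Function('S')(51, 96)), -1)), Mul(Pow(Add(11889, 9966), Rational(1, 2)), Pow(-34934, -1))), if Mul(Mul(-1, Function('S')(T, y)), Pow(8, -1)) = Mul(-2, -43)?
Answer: Add(Rational(31175, 2912), Mul(Rational(-1, 34934), Pow(21855, Rational(1, 2)))) ≈ 10.701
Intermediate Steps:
Function('S')(T, y) = -688 (Function('S')(T, y) = Mul(-8, Mul(-2, -43)) = Mul(-8, 86) = -688)
Add(Mul(31175, Pow(Add(Pow(Add(-17, 77), 2), Function('S')(51, 96)), -1)), Mul(Pow(Add(11889, 9966), Rational(1, 2)), Pow(-34934, -1))) = Add(Mul(31175, Pow(Add(Pow(Add(-17, 77), 2), -688), -1)), Mul(Pow(Add(11889, 9966), Rational(1, 2)), Pow(-34934, -1))) = Add(Mul(31175, Pow(Add(Pow(60, 2), -688), -1)), Mul(Pow(21855, Rational(1, 2)), Rational(-1, 34934))) = Add(Mul(31175, Pow(Add(3600, -688), -1)), Mul(Rational(-1, 34934), Pow(21855, Rational(1, 2)))) = Add(Mul(31175, Pow(2912, -1)), Mul(Rational(-1, 34934), Pow(21855, Rational(1, 2)))) = Add(Mul(31175, Rational(1, 2912)), Mul(Rational(-1, 34934), Pow(21855, Rational(1, 2)))) = Add(Rational(31175, 2912), Mul(Rational(-1, 34934), Pow(21855, Rational(1, 2))))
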